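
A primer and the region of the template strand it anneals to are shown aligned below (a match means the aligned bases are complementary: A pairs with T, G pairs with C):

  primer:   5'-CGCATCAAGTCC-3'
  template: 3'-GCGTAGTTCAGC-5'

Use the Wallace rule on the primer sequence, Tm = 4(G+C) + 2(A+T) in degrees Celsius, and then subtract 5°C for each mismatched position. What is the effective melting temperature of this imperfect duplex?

33°C

Primer base counts: A=3, T=2, G=2, C=5 → A+T=5, G+C=7
Perfect-match Tm = 2(5) + 4(7) = 10 + 28 = 38°C
Mismatches (positions where the bases are not complementary): 1 (at position 12)
Effective Tm = 38 − 1×5 = 38 − 5 = 33°C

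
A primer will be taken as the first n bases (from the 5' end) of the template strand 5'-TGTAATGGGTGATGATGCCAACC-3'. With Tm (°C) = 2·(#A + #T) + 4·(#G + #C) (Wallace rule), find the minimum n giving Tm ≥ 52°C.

n = 18

First 17 bases: TGTAATGGGTGATGATG → Tm = 48°C (< 52°C)
First 18 bases: TGTAATGGGTGATGATGC → Tm = 52°C (≥ 52°C)
Each additional base adds 2°C (A/T) or 4°C (G/C), so Tm is non-decreasing in n; n = 18 is the first length to reach 52°C.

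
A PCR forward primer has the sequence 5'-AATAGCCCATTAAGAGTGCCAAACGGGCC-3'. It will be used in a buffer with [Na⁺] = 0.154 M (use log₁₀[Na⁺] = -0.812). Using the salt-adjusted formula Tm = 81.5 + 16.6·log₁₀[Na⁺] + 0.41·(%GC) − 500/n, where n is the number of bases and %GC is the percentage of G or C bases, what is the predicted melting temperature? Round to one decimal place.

Length n = 29. Counting bases: T=4, G=7, A=10, C=8
G+C = 15, so %GC = 15/29 × 100 = 51.724%
Salt term: 16.6 × (-0.812) = -13.479
GC term: 0.41 × 51.724 = 21.207; length term: −500/29 = −17.241
Tm = 81.5 + (-13.479) + 21.207 − 17.241 = 71.987 → 72.0°C

72.0°C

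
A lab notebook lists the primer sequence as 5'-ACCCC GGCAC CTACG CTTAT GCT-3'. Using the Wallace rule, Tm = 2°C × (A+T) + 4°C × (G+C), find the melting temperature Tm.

74°C

Base counts: C=10, A=4, G=4, T=5
So N_AT = 9 and N_GC = 14.
Tm = 2(9) + 4(14) = 18 + 56 = 74°C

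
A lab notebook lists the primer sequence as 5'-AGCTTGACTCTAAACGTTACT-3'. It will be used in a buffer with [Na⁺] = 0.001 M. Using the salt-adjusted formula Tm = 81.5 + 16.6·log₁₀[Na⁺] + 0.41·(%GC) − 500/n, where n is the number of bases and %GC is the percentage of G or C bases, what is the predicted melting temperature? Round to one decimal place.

Length n = 21. Base counts: A=6, G=3, T=7, C=5
G+C = 8, so %GC = 8/21 × 100 = 38.095%
Salt term: 16.6 × (-3) = -49.8
GC term: 0.41 × 38.095 = 15.619; length term: −500/21 = −23.81
Tm = 81.5 + (-49.8) + 15.619 − 23.81 = 23.509 → 23.5°C

23.5°C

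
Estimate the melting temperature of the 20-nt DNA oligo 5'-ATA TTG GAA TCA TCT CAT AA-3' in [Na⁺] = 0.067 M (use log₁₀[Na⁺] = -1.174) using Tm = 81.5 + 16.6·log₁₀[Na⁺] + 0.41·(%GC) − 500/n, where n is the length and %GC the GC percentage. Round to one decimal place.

Length n = 20. C=3, T=7, A=8, G=2
G+C = 5, so %GC = 5/20 × 100 = 25%
Salt term: 16.6 × (-1.174) = -19.488
GC term: 0.41 × 25 = 10.25; length term: −500/20 = −25
Tm = 81.5 + (-19.488) + 10.25 − 25 = 47.262 → 47.3°C

47.3°C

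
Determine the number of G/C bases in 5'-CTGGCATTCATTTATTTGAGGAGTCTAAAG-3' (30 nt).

11

Base counts: C=4, G=7, T=11, A=8
G+C = 7 + 4 = 11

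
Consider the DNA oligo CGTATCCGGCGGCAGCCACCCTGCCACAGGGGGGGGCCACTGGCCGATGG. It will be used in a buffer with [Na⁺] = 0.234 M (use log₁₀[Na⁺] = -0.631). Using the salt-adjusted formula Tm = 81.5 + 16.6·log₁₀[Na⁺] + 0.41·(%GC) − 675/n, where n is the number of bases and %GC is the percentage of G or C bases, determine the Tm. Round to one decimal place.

Length n = 50. Counting bases: A=7, C=18, T=5, G=20
G+C = 38, so %GC = 38/50 × 100 = 76%
Salt term: 16.6 × (-0.631) = -10.475
GC term: 0.41 × 76 = 31.16; length term: −675/50 = −13.5
Tm = 81.5 + (-10.475) + 31.16 − 13.5 = 88.685 → 88.7°C

88.7°C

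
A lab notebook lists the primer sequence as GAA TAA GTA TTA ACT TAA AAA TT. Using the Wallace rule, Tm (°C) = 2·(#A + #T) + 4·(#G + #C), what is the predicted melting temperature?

52°C

T=8, C=1, G=2, A=12
AT pairs contribute 20, GC pairs contribute 3.
Tm = 2(20) + 4(3) = 40 + 12 = 52°C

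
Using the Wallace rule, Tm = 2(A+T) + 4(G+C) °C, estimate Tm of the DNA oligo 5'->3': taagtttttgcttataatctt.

50°C

Scanning the sequence gives T=12, G=2, A=5, C=2.
AT pairs contribute 17, GC pairs contribute 4.
Tm = 2×17 + 4×4 = 50°C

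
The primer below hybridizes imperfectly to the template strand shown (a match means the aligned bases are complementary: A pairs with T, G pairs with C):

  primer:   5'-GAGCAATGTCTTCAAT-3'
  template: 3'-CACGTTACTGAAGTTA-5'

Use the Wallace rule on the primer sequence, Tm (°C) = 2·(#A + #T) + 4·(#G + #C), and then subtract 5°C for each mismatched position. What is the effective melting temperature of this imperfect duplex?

34°C

Primer base counts: A=5, T=5, G=3, C=3 → A+T=10, G+C=6
Perfect-match Tm = 2(10) + 4(6) = 20 + 24 = 44°C
Mismatches (positions where the bases are not complementary): 2 (at positions 2, 9)
Effective Tm = 44 − 2×5 = 44 − 10 = 34°C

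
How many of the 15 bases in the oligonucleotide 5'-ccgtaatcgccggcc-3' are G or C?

11

Base counts: A=2, G=4, C=7, T=2
G+C = 4 + 7 = 11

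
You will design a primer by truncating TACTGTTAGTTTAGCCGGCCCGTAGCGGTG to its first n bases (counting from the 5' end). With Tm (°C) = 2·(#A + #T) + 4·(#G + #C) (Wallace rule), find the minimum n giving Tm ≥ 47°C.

First 16 bases: TACTGTTAGTTTAGCC → Tm = 44°C (< 47°C)
First 17 bases: TACTGTTAGTTTAGCCG → Tm = 48°C (≥ 47°C)
Since every base adds ≥2°C, Tm only increases with n, so the threshold is first crossed at n = 17.

n = 17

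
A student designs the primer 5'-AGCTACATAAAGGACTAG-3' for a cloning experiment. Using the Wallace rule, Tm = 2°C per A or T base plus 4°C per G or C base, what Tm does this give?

50°C

Counting bases: C=3, A=8, G=4, T=3
A+T = 11, G+C = 7
Tm = 4·7 + 2·11 = 28 + 22 = 50°C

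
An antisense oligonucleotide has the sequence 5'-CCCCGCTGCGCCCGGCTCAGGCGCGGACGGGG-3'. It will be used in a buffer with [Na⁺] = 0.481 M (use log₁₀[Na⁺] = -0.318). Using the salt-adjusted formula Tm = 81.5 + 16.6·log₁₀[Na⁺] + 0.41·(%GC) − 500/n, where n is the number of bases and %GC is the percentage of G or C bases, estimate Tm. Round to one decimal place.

Length n = 32. Scanning the sequence gives C=14, G=14, T=2, A=2.
G+C = 28, so %GC = 28/32 × 100 = 87.5%
Salt term: 16.6 × (-0.318) = -5.279
GC term: 0.41 × 87.5 = 35.875; length term: −500/32 = −15.625
Tm = 81.5 + (-5.279) + 35.875 − 15.625 = 96.471 → 96.5°C

96.5°C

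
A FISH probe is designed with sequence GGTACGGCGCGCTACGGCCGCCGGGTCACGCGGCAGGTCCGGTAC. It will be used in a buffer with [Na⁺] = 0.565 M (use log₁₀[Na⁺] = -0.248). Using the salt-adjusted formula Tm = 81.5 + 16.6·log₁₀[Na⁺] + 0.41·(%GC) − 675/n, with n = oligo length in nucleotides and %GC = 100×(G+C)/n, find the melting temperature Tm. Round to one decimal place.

Length n = 45. C=16, G=19, T=5, A=5
G+C = 35, so %GC = 35/45 × 100 = 77.778%
Salt term: 16.6 × (-0.248) = -4.117
GC term: 0.41 × 77.778 = 31.889; length term: −675/45 = −15
Tm = 81.5 + (-4.117) + 31.889 − 15 = 94.272 → 94.3°C

94.3°C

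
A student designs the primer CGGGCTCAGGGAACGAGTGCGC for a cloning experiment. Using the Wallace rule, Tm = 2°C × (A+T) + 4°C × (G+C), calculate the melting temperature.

76°C

C=6, T=2, G=10, A=4
AT pairs contribute 6, GC pairs contribute 16.
Tm = 2(6) + 4(16) = 12 + 64 = 76°C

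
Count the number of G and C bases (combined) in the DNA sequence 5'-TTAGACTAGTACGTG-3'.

6

Base counts: C=2, T=5, A=4, G=4
G+C = 4 + 2 = 6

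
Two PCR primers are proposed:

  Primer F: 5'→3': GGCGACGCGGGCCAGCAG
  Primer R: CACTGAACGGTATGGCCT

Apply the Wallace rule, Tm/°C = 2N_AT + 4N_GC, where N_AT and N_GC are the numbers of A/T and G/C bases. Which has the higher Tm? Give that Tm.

Primer F, 66°C

Primer F: A+T=3, G+C=15 → Tm = 2(3)+4(15) = 66°C
Primer R: A+T=8, G+C=10 → Tm = 2(8)+4(10) = 56°C
66°C vs 56°C → primer F is higher.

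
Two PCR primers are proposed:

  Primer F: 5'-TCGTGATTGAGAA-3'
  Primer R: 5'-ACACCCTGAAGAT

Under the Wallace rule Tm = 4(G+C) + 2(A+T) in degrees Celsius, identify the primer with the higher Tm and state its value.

Primer F: A+T=8, G+C=5 → Tm = 2(8)+4(5) = 36°C
Primer R: A+T=7, G+C=6 → Tm = 2(7)+4(6) = 38°C
36°C vs 38°C → primer R is higher.

Primer R, 38°C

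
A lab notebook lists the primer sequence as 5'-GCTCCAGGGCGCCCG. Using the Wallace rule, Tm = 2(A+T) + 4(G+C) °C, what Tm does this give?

56°C

G=6, C=7, T=1, A=1
So N_AT = 2 and N_GC = 13.
Tm = 2×2 + 4×13 = 56°C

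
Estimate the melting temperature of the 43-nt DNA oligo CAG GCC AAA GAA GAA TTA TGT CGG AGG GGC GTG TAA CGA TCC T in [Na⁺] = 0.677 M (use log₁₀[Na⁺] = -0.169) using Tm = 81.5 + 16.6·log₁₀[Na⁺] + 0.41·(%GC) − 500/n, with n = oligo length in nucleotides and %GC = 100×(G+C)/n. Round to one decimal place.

Length n = 43. Scanning the sequence gives C=8, T=8, G=14, A=13.
G+C = 22, so %GC = 22/43 × 100 = 51.163%
Salt term: 16.6 × (-0.169) = -2.805
GC term: 0.41 × 51.163 = 20.977; length term: −500/43 = −11.628
Tm = 81.5 + (-2.805) + 20.977 − 11.628 = 88.044 → 88.0°C

88.0°C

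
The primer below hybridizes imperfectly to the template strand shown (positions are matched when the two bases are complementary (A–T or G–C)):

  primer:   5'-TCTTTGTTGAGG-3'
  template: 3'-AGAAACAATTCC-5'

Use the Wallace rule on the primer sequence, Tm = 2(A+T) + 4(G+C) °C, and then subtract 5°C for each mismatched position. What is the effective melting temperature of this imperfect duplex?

Primer base counts: A=1, T=6, G=4, C=1 → A+T=7, G+C=5
Perfect-match Tm = 2(7) + 4(5) = 14 + 20 = 34°C
Mismatches (positions where the bases are not complementary): 1 (at position 9)
Effective Tm = 34 − 1×5 = 34 − 5 = 29°C

29°C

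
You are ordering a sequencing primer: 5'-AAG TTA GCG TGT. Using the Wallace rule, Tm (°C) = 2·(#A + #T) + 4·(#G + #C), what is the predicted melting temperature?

34°C

Base counts: T=4, G=4, A=3, C=1
A+T = 7, G+C = 5
Tm = 2×7 + 4×5 = 34°C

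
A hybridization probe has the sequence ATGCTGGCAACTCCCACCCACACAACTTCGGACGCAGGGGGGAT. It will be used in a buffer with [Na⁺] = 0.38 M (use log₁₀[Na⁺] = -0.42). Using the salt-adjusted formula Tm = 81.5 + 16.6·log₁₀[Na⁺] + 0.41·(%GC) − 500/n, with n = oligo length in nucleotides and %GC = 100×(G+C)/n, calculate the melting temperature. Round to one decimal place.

88.3°C

Length n = 44. Scanning the sequence gives A=11, T=6, C=15, G=12.
G+C = 27, so %GC = 27/44 × 100 = 61.364%
Salt term: 16.6 × (-0.42) = -6.972
GC term: 0.41 × 61.364 = 25.159; length term: −500/44 = −11.364
Tm = 81.5 + (-6.972) + 25.159 − 11.364 = 88.323 → 88.3°C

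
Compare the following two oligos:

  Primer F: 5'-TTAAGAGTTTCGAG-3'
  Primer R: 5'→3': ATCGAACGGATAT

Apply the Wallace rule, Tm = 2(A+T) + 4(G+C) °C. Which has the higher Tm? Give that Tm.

Primer F, 38°C

Primer F: A+T=9, G+C=5 → Tm = 2(9)+4(5) = 38°C
Primer R: A+T=8, G+C=5 → Tm = 2(8)+4(5) = 36°C
38°C vs 36°C → primer F is higher.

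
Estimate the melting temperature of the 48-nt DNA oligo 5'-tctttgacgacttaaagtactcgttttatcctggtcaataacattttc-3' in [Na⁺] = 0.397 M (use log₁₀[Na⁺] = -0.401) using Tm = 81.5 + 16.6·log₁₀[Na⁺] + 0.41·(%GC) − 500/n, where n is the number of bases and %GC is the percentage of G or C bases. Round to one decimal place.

Length n = 48. Counting bases: G=6, T=20, C=10, A=12
G+C = 16, so %GC = 16/48 × 100 = 33.333%
Salt term: 16.6 × (-0.401) = -6.657
GC term: 0.41 × 33.333 = 13.667; length term: −500/48 = −10.417
Tm = 81.5 + (-6.657) + 13.667 − 10.417 = 78.093 → 78.1°C

78.1°C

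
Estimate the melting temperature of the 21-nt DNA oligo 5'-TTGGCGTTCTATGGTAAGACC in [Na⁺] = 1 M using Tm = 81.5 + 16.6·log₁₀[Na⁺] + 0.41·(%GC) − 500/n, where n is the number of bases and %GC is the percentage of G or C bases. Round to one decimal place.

77.2°C

Length n = 21. C=4, T=7, G=6, A=4
G+C = 10, so %GC = 10/21 × 100 = 47.619%
Salt term: 16.6 × (0) = 0
GC term: 0.41 × 47.619 = 19.524; length term: −500/21 = −23.81
Tm = 81.5 + (0) + 19.524 − 23.81 = 77.214 → 77.2°C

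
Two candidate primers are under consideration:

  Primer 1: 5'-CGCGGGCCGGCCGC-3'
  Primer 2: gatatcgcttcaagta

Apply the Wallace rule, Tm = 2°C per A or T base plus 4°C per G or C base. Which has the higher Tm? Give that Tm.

Primer 1: A+T=0, G+C=14 → Tm = 2(0)+4(14) = 56°C
Primer 2: A+T=10, G+C=6 → Tm = 2(10)+4(6) = 44°C
56°C vs 44°C → primer 1 is higher.

Primer 1, 56°C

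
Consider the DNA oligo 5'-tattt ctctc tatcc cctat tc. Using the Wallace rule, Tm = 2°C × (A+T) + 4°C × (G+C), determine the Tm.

Scanning the sequence gives A=3, G=0, T=11, C=8.
So N_AT = 14 and N_GC = 8.
Tm = 4·8 + 2·14 = 32 + 28 = 60°C

60°C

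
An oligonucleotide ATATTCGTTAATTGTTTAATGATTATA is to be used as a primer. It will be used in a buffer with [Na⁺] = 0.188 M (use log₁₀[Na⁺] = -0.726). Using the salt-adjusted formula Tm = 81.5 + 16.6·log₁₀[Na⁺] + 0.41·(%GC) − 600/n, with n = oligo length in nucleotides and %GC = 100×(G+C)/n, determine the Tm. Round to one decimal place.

53.3°C

Length n = 27. Base counts: G=3, T=14, A=9, C=1
G+C = 4, so %GC = 4/27 × 100 = 14.815%
Salt term: 16.6 × (-0.726) = -12.052
GC term: 0.41 × 14.815 = 6.074; length term: −600/27 = −22.222
Tm = 81.5 + (-12.052) + 6.074 − 22.222 = 53.3 → 53.3°C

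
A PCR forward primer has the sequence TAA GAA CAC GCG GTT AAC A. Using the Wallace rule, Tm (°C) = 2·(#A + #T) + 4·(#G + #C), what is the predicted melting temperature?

Counting bases: G=4, T=3, C=4, A=8
AT pairs contribute 11, GC pairs contribute 8.
Tm = 2(11) + 4(8) = 22 + 32 = 54°C

54°C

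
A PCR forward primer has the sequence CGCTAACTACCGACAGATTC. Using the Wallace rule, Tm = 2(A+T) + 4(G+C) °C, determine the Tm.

Counting bases: G=3, C=7, A=6, T=4
A+T = 10, G+C = 10
Tm = 2(10) + 4(10) = 20 + 40 = 60°C

60°C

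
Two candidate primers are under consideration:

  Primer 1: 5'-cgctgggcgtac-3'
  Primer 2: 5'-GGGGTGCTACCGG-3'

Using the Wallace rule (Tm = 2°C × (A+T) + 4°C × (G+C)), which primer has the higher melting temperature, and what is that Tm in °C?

Primer 1: A+T=3, G+C=9 → Tm = 2(3)+4(9) = 42°C
Primer 2: A+T=3, G+C=10 → Tm = 2(3)+4(10) = 46°C
42°C vs 46°C → primer 2 is higher.

Primer 2, 46°C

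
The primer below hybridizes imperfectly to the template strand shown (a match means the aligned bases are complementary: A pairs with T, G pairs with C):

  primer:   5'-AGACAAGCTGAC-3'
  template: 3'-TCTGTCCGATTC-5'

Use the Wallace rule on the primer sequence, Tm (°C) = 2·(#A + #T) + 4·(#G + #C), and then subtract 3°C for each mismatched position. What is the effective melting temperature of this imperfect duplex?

Primer base counts: A=5, T=1, G=3, C=3 → A+T=6, G+C=6
Perfect-match Tm = 2(6) + 4(6) = 12 + 24 = 36°C
Mismatches (positions where the bases are not complementary): 3 (at positions 6, 10, 12)
Effective Tm = 36 − 3×3 = 36 − 9 = 27°C

27°C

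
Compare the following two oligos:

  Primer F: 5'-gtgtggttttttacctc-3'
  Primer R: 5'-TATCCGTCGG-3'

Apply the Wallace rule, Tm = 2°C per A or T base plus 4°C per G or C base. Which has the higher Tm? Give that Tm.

Primer F, 48°C

Primer F: A+T=10, G+C=7 → Tm = 2(10)+4(7) = 48°C
Primer R: A+T=4, G+C=6 → Tm = 2(4)+4(6) = 32°C
48°C vs 32°C → primer F is higher.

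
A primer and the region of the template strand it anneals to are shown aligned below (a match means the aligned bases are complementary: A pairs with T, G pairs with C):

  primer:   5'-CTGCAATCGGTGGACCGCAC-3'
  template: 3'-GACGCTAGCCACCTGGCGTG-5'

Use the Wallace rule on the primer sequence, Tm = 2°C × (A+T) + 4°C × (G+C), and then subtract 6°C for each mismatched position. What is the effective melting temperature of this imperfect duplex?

60°C

Primer base counts: A=4, T=3, G=6, C=7 → A+T=7, G+C=13
Perfect-match Tm = 2(7) + 4(13) = 14 + 52 = 66°C
Mismatches (positions where the bases are not complementary): 1 (at position 5)
Effective Tm = 66 − 1×6 = 66 − 6 = 60°C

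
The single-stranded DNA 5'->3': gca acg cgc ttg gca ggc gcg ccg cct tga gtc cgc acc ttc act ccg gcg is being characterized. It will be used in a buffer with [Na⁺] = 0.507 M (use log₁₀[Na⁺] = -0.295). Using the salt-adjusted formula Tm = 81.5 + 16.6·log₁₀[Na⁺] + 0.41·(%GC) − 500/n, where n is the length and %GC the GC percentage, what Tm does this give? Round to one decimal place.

Length n = 51. Base counts: C=21, T=8, A=6, G=16
G+C = 37, so %GC = 37/51 × 100 = 72.549%
Salt term: 16.6 × (-0.295) = -4.897
GC term: 0.41 × 72.549 = 29.745; length term: −500/51 = −9.804
Tm = 81.5 + (-4.897) + 29.745 − 9.804 = 96.544 → 96.5°C

96.5°C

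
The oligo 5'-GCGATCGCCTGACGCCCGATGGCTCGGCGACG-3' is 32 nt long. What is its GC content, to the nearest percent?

75%

Base counts: A=4, C=12, T=4, G=12
G+C = 12 + 12 = 24 out of 32 bases
%GC = 24/32 × 100 = 75% ≈ 75%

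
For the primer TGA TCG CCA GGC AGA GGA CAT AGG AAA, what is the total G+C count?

14

Scanning the sequence gives C=5, T=3, G=9, A=10.
Total G or C: 9 + 5 = 14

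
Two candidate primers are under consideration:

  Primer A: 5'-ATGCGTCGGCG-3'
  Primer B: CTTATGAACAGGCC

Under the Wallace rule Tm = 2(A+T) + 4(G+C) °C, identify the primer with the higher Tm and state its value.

Primer B, 42°C

Primer A: A+T=3, G+C=8 → Tm = 2(3)+4(8) = 38°C
Primer B: A+T=7, G+C=7 → Tm = 2(7)+4(7) = 42°C
38°C vs 42°C → primer B is higher.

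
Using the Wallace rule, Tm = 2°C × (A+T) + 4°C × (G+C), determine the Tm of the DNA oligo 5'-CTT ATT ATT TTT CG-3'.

34°C

Counting bases: T=9, A=2, G=1, C=2
So N_AT = 11 and N_GC = 3.
Tm = 4·3 + 2·11 = 12 + 22 = 34°C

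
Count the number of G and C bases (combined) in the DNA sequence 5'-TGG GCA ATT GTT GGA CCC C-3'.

Base counts: A=3, G=6, C=5, T=5
G+C = 6 + 5 = 11

11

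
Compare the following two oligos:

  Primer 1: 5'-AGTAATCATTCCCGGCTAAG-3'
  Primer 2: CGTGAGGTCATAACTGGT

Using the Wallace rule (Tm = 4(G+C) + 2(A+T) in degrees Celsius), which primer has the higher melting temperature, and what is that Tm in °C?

Primer 1: A+T=11, G+C=9 → Tm = 2(11)+4(9) = 58°C
Primer 2: A+T=9, G+C=9 → Tm = 2(9)+4(9) = 54°C
58°C vs 54°C → primer 1 is higher.

Primer 1, 58°C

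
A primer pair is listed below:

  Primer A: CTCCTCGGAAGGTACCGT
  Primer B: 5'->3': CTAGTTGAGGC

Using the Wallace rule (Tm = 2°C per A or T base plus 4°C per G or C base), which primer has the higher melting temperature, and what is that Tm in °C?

Primer A, 58°C

Primer A: A+T=7, G+C=11 → Tm = 2(7)+4(11) = 58°C
Primer B: A+T=5, G+C=6 → Tm = 2(5)+4(6) = 34°C
58°C vs 34°C → primer A is higher.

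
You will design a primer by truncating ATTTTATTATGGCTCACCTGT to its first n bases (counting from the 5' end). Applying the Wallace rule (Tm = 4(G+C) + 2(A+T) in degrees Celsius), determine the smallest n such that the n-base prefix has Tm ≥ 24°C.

First 10 bases: ATTTTATTAT → Tm = 20°C (< 24°C)
First 11 bases: ATTTTATTATG → Tm = 24°C (≥ 24°C)
Since every base adds ≥2°C, Tm only increases with n, so the threshold is first crossed at n = 11.

n = 11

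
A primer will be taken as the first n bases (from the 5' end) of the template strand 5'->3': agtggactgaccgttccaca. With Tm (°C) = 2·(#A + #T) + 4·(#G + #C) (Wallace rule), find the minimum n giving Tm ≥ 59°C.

n = 19

First 18 bases: AGTGGACTGACCGTTCCA → Tm = 56°C (< 59°C)
First 19 bases: AGTGGACTGACCGTTCCAC → Tm = 60°C (≥ 59°C)
Each additional base adds 2°C (A/T) or 4°C (G/C), so Tm is non-decreasing in n; n = 19 is the first length to reach 59°C.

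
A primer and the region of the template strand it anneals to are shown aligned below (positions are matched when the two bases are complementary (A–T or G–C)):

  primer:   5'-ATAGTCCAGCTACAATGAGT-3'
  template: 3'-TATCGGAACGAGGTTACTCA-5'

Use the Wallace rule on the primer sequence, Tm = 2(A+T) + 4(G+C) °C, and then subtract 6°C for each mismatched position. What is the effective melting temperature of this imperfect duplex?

Primer base counts: A=7, T=5, G=4, C=4 → A+T=12, G+C=8
Perfect-match Tm = 2(12) + 4(8) = 24 + 32 = 56°C
Mismatches (positions where the bases are not complementary): 4 (at positions 5, 7, 8, 12)
Effective Tm = 56 − 4×6 = 56 − 24 = 32°C

32°C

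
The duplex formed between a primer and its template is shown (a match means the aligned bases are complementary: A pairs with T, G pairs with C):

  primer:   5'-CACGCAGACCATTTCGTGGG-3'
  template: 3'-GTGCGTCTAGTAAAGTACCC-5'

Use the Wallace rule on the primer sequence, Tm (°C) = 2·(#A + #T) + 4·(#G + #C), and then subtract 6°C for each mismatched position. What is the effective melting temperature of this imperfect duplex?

52°C

Primer base counts: A=4, T=4, G=6, C=6 → A+T=8, G+C=12
Perfect-match Tm = 2(8) + 4(12) = 16 + 48 = 64°C
Mismatches (positions where the bases are not complementary): 2 (at positions 9, 16)
Effective Tm = 64 − 2×6 = 64 − 12 = 52°C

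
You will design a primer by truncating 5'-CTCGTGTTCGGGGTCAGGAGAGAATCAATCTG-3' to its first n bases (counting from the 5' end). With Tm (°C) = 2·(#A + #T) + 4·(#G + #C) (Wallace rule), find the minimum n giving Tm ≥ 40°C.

n = 12

First 11 bases: CTCGTGTTCGG → Tm = 36°C (< 40°C)
First 12 bases: CTCGTGTTCGGG → Tm = 40°C (≥ 40°C)
Each additional base adds 2°C (A/T) or 4°C (G/C), so Tm is non-decreasing in n; n = 12 is the first length to reach 40°C.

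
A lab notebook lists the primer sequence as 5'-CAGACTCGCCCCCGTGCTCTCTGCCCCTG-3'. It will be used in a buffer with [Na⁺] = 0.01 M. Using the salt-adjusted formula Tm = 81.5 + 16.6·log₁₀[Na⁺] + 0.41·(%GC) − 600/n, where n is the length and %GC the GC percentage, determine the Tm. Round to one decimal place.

Length n = 29. Base counts: C=15, T=6, G=6, A=2
G+C = 21, so %GC = 21/29 × 100 = 72.414%
Salt term: 16.6 × (-2) = -33.2
GC term: 0.41 × 72.414 = 29.69; length term: −600/29 = −20.69
Tm = 81.5 + (-33.2) + 29.69 − 20.69 = 57.3 → 57.3°C

57.3°C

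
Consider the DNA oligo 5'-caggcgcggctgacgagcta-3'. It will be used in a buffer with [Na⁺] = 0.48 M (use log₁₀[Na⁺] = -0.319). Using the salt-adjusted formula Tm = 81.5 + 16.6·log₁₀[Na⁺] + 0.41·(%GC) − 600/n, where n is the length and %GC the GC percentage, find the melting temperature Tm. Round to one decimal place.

Length n = 20. Base counts: G=8, T=2, C=6, A=4
G+C = 14, so %GC = 14/20 × 100 = 70%
Salt term: 16.6 × (-0.319) = -5.295
GC term: 0.41 × 70 = 28.7; length term: −600/20 = −30
Tm = 81.5 + (-5.295) + 28.7 − 30 = 74.905 → 74.9°C

74.9°C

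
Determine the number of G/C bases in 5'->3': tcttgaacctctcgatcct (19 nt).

9

Counting bases: A=3, G=2, C=7, T=7
G+C = 2 + 7 = 9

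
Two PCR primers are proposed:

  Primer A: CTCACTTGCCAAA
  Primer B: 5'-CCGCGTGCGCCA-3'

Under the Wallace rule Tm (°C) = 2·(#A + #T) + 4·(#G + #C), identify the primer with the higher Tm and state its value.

Primer B, 44°C

Primer A: A+T=7, G+C=6 → Tm = 2(7)+4(6) = 38°C
Primer B: A+T=2, G+C=10 → Tm = 2(2)+4(10) = 44°C
38°C vs 44°C → primer B is higher.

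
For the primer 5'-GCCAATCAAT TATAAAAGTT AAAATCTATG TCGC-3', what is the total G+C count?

10

Scanning the sequence gives T=10, G=4, A=14, C=6.
G+C = 4 + 6 = 10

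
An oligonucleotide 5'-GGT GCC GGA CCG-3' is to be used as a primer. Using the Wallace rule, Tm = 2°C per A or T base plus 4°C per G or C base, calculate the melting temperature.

44°C

Base counts: T=1, G=6, A=1, C=4
AT pairs contribute 2, GC pairs contribute 10.
Tm = 4·10 + 2·2 = 40 + 4 = 44°C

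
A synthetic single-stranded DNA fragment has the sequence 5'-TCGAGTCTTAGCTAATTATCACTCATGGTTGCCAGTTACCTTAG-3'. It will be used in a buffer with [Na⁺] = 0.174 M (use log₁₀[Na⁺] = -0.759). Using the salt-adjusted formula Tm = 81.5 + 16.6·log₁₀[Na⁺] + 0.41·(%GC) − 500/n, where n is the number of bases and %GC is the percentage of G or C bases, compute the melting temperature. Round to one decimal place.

74.3°C

Length n = 44. Counting bases: G=8, T=16, A=10, C=10
G+C = 18, so %GC = 18/44 × 100 = 40.909%
Salt term: 16.6 × (-0.759) = -12.599
GC term: 0.41 × 40.909 = 16.773; length term: −500/44 = −11.364
Tm = 81.5 + (-12.599) + 16.773 − 11.364 = 74.31 → 74.3°C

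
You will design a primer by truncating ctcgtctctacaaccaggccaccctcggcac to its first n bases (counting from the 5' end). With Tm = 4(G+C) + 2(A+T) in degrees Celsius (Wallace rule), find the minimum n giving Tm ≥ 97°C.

First 29 bases: CTCGTCTCTACAACCAGGCCACCCTCGGC → Tm = 96°C (< 97°C)
First 30 bases: CTCGTCTCTACAACCAGGCCACCCTCGGCA → Tm = 98°C (≥ 97°C)
Since every base adds ≥2°C, Tm only increases with n, so the threshold is first crossed at n = 30.

n = 30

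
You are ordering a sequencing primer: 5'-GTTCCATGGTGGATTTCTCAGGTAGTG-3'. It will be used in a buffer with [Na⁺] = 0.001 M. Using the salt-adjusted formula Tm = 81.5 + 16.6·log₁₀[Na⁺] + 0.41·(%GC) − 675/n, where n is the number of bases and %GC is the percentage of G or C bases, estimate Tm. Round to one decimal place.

26.4°C

Length n = 27. T=10, C=4, G=9, A=4
G+C = 13, so %GC = 13/27 × 100 = 48.148%
Salt term: 16.6 × (-3) = -49.8
GC term: 0.41 × 48.148 = 19.741; length term: −675/27 = −25
Tm = 81.5 + (-49.8) + 19.741 − 25 = 26.441 → 26.4°C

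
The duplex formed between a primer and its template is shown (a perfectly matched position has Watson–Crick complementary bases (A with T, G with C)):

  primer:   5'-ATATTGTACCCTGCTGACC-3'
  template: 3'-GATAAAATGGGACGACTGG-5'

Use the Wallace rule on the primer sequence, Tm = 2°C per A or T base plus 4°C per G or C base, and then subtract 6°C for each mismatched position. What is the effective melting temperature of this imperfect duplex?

44°C

Primer base counts: A=4, T=6, G=3, C=6 → A+T=10, G+C=9
Perfect-match Tm = 2(10) + 4(9) = 20 + 36 = 56°C
Mismatches (positions where the bases are not complementary): 2 (at positions 1, 6)
Effective Tm = 56 − 2×6 = 56 − 12 = 44°C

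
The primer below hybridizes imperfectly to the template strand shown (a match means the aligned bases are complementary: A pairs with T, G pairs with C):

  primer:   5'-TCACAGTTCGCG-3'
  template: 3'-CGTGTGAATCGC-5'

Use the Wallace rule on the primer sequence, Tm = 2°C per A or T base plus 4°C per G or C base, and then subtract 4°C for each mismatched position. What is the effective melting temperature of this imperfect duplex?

26°C

Primer base counts: A=2, T=3, G=3, C=4 → A+T=5, G+C=7
Perfect-match Tm = 2(5) + 4(7) = 10 + 28 = 38°C
Mismatches (positions where the bases are not complementary): 3 (at positions 1, 6, 9)
Effective Tm = 38 − 3×4 = 38 − 12 = 26°C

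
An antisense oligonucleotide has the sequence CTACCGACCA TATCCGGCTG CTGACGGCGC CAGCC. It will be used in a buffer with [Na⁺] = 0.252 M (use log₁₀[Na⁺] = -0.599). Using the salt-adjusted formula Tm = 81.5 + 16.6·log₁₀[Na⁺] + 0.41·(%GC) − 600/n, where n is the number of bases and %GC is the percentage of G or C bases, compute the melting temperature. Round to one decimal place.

Length n = 35. G=9, A=6, T=5, C=15
G+C = 24, so %GC = 24/35 × 100 = 68.571%
Salt term: 16.6 × (-0.599) = -9.943
GC term: 0.41 × 68.571 = 28.114; length term: −600/35 = −17.143
Tm = 81.5 + (-9.943) + 28.114 − 17.143 = 82.528 → 82.5°C

82.5°C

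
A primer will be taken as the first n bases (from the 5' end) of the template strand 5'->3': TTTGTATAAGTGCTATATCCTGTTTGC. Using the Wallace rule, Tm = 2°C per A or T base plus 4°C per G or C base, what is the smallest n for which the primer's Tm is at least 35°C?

n = 14

First 13 bases: TTTGTATAAGTGC → Tm = 34°C (< 35°C)
First 14 bases: TTTGTATAAGTGCT → Tm = 36°C (≥ 35°C)
Each additional base adds 2°C (A/T) or 4°C (G/C), so Tm is non-decreasing in n; n = 14 is the first length to reach 35°C.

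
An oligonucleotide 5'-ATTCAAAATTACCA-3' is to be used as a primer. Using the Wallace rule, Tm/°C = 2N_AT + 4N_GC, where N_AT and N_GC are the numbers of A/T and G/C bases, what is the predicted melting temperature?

A=7, T=4, G=0, C=3
A+T = 11, G+C = 3
Tm = 2(11) + 4(3) = 22 + 12 = 34°C

34°C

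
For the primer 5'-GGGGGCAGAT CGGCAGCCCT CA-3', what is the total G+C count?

Scanning the sequence gives C=7, A=4, T=2, G=9.
Total G or C: 9 + 7 = 16

16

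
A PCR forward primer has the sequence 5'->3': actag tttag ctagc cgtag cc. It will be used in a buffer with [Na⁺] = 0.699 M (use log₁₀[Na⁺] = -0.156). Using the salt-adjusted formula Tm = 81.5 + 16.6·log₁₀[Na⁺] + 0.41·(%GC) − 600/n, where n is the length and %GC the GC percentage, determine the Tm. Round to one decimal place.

Length n = 22. Counting bases: T=6, A=5, G=5, C=6
G+C = 11, so %GC = 11/22 × 100 = 50%
Salt term: 16.6 × (-0.156) = -2.59
GC term: 0.41 × 50 = 20.5; length term: −600/22 = −27.273
Tm = 81.5 + (-2.59) + 20.5 − 27.273 = 72.137 → 72.1°C

72.1°C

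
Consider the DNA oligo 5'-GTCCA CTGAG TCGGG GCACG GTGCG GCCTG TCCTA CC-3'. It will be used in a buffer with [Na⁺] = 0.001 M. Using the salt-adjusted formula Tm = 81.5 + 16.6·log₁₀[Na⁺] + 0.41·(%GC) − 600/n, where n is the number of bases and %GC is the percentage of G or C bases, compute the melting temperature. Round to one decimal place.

Length n = 37. Base counts: G=13, C=13, T=7, A=4
G+C = 26, so %GC = 26/37 × 100 = 70.27%
Salt term: 16.6 × (-3) = -49.8
GC term: 0.41 × 70.27 = 28.811; length term: −600/37 = −16.216
Tm = 81.5 + (-49.8) + 28.811 − 16.216 = 44.295 → 44.3°C

44.3°C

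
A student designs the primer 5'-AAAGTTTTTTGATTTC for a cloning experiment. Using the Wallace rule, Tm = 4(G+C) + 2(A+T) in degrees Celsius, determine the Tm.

A=4, T=9, C=1, G=2
AT pairs contribute 13, GC pairs contribute 3.
Tm = 2(13) + 4(3) = 26 + 12 = 38°C

38°C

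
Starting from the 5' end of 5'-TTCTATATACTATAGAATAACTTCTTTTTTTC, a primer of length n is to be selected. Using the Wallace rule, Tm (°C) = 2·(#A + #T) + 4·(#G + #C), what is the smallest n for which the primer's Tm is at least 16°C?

n = 7

First 6 bases: TTCTAT → Tm = 14°C (< 16°C)
First 7 bases: TTCTATA → Tm = 16°C (≥ 16°C)
Each additional base adds 2°C (A/T) or 4°C (G/C), so Tm is non-decreasing in n; n = 7 is the first length to reach 16°C.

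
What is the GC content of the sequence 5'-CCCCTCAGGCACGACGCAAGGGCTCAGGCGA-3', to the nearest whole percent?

71%

Base counts: C=12, G=10, A=7, T=2
G+C = 10 + 12 = 22 out of 31 bases
%GC = 22/31 × 100 = 70.97% ≈ 71%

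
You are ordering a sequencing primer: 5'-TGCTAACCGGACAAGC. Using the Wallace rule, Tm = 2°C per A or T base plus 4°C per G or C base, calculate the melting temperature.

50°C

Scanning the sequence gives A=5, C=5, G=4, T=2.
A+T = 7, G+C = 9
Tm = 2(7) + 4(9) = 14 + 36 = 50°C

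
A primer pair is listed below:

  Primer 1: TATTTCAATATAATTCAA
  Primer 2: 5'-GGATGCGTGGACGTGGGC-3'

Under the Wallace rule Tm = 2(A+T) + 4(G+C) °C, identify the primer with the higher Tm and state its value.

Primer 1: A+T=16, G+C=2 → Tm = 2(16)+4(2) = 40°C
Primer 2: A+T=5, G+C=13 → Tm = 2(5)+4(13) = 62°C
40°C vs 62°C → primer 2 is higher.

Primer 2, 62°C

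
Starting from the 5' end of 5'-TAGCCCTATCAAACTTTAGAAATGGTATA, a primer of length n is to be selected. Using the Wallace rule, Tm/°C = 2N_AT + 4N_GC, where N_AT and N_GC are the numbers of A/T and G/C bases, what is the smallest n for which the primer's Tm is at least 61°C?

n = 24

First 23 bases: TAGCCCTATCAAACTTTAGAAAT → Tm = 60°C (< 61°C)
First 24 bases: TAGCCCTATCAAACTTTAGAAATG → Tm = 64°C (≥ 61°C)
Each additional base adds 2°C (A/T) or 4°C (G/C), so Tm is non-decreasing in n; n = 24 is the first length to reach 61°C.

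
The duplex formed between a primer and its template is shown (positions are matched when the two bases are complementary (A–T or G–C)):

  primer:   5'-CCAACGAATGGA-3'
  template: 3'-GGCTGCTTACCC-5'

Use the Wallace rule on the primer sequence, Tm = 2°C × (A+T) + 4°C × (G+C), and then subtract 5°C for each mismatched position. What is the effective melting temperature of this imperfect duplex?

26°C

Primer base counts: A=5, T=1, G=3, C=3 → A+T=6, G+C=6
Perfect-match Tm = 2(6) + 4(6) = 12 + 24 = 36°C
Mismatches (positions where the bases are not complementary): 2 (at positions 3, 12)
Effective Tm = 36 − 2×5 = 36 − 10 = 26°C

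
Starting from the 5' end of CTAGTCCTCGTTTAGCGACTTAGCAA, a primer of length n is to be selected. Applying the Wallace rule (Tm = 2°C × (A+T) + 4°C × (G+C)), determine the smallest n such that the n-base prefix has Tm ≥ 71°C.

n = 24

First 23 bases: CTAGTCCTCGTTTAGCGACTTAG → Tm = 68°C (< 71°C)
First 24 bases: CTAGTCCTCGTTTAGCGACTTAGC → Tm = 72°C (≥ 71°C)
Each additional base adds 2°C (A/T) or 4°C (G/C), so Tm is non-decreasing in n; n = 24 is the first length to reach 71°C.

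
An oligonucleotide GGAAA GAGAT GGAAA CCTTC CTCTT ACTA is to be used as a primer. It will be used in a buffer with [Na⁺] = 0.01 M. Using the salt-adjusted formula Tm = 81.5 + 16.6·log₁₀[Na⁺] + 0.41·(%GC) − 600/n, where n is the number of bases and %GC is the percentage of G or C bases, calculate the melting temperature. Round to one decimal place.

Length n = 29. T=7, G=6, C=6, A=10
G+C = 12, so %GC = 12/29 × 100 = 41.379%
Salt term: 16.6 × (-2) = -33.2
GC term: 0.41 × 41.379 = 16.965; length term: −600/29 = −20.69
Tm = 81.5 + (-33.2) + 16.965 − 20.69 = 44.575 → 44.6°C

44.6°C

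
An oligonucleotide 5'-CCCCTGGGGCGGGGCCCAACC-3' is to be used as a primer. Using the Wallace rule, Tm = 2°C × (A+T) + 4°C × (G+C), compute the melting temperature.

78°C

G=8, A=2, T=1, C=10
So N_AT = 3 and N_GC = 18.
Tm = 4·18 + 2·3 = 72 + 6 = 78°C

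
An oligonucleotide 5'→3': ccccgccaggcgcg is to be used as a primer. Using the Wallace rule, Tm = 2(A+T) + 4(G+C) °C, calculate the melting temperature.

Base counts: G=5, C=8, A=1, T=0
So N_AT = 1 and N_GC = 13.
Tm = 2(1) + 4(13) = 2 + 52 = 54°C

54°C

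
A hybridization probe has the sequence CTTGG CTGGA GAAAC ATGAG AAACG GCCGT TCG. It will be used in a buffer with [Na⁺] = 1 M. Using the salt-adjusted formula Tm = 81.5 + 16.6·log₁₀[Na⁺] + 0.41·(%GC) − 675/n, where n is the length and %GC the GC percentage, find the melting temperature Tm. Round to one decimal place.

83.4°C

Length n = 33. Scanning the sequence gives T=6, C=7, G=11, A=9.
G+C = 18, so %GC = 18/33 × 100 = 54.545%
Salt term: 16.6 × (0) = 0
GC term: 0.41 × 54.545 = 22.363; length term: −675/33 = −20.455
Tm = 81.5 + (0) + 22.363 − 20.455 = 83.408 → 83.4°C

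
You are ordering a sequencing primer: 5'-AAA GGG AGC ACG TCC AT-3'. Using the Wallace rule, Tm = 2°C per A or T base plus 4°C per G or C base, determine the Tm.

52°C

Counting bases: C=4, A=6, T=2, G=5
So N_AT = 8 and N_GC = 9.
Tm = 4·9 + 2·8 = 36 + 16 = 52°C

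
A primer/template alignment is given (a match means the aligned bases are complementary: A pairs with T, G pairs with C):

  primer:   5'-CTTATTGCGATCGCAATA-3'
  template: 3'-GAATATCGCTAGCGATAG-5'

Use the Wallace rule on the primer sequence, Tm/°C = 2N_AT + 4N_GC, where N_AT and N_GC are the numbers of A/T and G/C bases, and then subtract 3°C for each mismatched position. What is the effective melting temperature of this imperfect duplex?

Primer base counts: A=5, T=6, G=3, C=4 → A+T=11, G+C=7
Perfect-match Tm = 2(11) + 4(7) = 22 + 28 = 50°C
Mismatches (positions where the bases are not complementary): 3 (at positions 6, 15, 18)
Effective Tm = 50 − 3×3 = 50 − 9 = 41°C

41°C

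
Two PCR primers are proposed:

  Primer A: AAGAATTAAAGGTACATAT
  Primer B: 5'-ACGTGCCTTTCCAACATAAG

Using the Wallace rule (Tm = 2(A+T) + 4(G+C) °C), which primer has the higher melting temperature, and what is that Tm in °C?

Primer B, 58°C

Primer A: A+T=15, G+C=4 → Tm = 2(15)+4(4) = 46°C
Primer B: A+T=11, G+C=9 → Tm = 2(11)+4(9) = 58°C
46°C vs 58°C → primer B is higher.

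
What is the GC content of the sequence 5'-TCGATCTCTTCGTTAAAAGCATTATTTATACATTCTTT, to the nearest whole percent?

Base counts: A=10, G=3, T=18, C=7
G+C = 3 + 7 = 10 out of 38 bases
%GC = 10/38 × 100 = 26.32% ≈ 26%

26%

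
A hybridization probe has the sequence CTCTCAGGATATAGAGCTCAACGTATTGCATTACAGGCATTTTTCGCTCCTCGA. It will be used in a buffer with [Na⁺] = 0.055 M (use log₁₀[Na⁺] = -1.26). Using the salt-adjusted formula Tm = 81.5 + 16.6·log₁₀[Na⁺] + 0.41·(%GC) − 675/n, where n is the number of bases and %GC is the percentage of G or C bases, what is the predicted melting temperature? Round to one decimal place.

Length n = 54. Counting bases: C=14, G=10, T=17, A=13
G+C = 24, so %GC = 24/54 × 100 = 44.444%
Salt term: 16.6 × (-1.26) = -20.916
GC term: 0.41 × 44.444 = 18.222; length term: −675/54 = −12.5
Tm = 81.5 + (-20.916) + 18.222 − 12.5 = 66.306 → 66.3°C

66.3°C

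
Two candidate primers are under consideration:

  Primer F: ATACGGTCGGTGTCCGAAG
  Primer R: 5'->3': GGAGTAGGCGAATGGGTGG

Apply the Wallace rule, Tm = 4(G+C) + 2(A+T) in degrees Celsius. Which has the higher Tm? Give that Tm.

Primer R, 62°C

Primer F: A+T=8, G+C=11 → Tm = 2(8)+4(11) = 60°C
Primer R: A+T=7, G+C=12 → Tm = 2(7)+4(12) = 62°C
60°C vs 62°C → primer R is higher.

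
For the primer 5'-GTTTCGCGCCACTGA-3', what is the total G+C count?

Counting bases: T=4, C=5, G=4, A=2
G+C = 4 + 5 = 9

9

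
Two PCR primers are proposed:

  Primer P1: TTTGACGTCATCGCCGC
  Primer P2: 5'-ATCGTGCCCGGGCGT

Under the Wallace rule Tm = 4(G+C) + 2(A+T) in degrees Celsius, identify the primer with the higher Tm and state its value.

Primer P1: A+T=7, G+C=10 → Tm = 2(7)+4(10) = 54°C
Primer P2: A+T=4, G+C=11 → Tm = 2(4)+4(11) = 52°C
54°C vs 52°C → primer P1 is higher.

Primer P1, 54°C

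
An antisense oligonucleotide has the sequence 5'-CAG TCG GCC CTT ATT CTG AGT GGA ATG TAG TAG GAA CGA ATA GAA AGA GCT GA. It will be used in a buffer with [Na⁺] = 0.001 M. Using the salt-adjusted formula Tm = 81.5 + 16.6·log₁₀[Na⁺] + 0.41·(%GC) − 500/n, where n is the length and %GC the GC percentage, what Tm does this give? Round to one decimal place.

40.8°C

Length n = 53. Base counts: G=16, A=17, T=12, C=8
G+C = 24, so %GC = 24/53 × 100 = 45.283%
Salt term: 16.6 × (-3) = -49.8
GC term: 0.41 × 45.283 = 18.566; length term: −500/53 = −9.434
Tm = 81.5 + (-49.8) + 18.566 − 9.434 = 40.832 → 40.8°C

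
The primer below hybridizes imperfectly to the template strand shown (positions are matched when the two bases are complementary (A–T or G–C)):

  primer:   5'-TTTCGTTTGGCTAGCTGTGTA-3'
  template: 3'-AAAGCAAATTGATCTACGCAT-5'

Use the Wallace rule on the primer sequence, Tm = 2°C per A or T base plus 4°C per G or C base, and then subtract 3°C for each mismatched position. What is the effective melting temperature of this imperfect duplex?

Primer base counts: A=2, T=10, G=6, C=3 → A+T=12, G+C=9
Perfect-match Tm = 2(12) + 4(9) = 24 + 36 = 60°C
Mismatches (positions where the bases are not complementary): 4 (at positions 9, 10, 15, 18)
Effective Tm = 60 − 4×3 = 60 − 12 = 48°C

48°C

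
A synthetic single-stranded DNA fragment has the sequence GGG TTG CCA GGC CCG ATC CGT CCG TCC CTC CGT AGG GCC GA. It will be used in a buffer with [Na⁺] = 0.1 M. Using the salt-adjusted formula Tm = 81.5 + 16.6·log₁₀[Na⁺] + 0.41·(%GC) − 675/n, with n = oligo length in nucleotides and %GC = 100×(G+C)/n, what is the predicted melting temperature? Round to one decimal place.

Length n = 41. Base counts: G=14, C=16, T=7, A=4
G+C = 30, so %GC = 30/41 × 100 = 73.171%
Salt term: 16.6 × (-1) = -16.6
GC term: 0.41 × 73.171 = 30; length term: −675/41 = −16.463
Tm = 81.5 + (-16.6) + 30 − 16.463 = 78.437 → 78.4°C

78.4°C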